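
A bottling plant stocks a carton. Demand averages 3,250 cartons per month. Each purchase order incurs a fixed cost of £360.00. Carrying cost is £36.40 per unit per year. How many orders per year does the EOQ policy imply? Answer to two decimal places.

Annual demand D = 3,250 × 12 = 39,000.
Q* = √(2DS/H) = √(2 × 39,000 × 360 / 36.4) ≈ 878.31.
Orders per year = D / Q* = 39,000 / 878.31 ≈ 44.403.

N ≈ 44.40 orders per year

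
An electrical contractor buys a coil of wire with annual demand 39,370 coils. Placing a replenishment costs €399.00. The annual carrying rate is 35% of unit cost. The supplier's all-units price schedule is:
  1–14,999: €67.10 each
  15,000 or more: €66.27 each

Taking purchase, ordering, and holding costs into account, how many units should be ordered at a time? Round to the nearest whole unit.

Q* ≈ 1,157 coils

Holding cost per unit per year at price C is H = 0.35·C.
For each price level, check whether its EOQ is feasible; otherwise the best quantity at that price is the breakpoint.
EOQ at €67.10 = 1156.6 (feasible in tier 1): TC = 39,370×€67.10 + (39,370/1156.6)×399 + (1156.6/2)×0.35×€67.10 = €2,668,890.11.
EOQ at €66.27 = 1163.8 < 15000, so use break Q=15000: TC = 39,370×€66.27 + (39,370/15000.0)×399 + (15000.0/2)×0.35×€66.27 = €2,784,055.89.
Lowest total cost is €2,668,890.11 at Q = 1156.6.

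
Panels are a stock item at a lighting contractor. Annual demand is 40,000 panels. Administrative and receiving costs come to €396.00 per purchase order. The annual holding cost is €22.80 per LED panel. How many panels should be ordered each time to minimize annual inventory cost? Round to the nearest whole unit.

Q* ≈ 1,179 panels

EOQ = √(2DS / H) = √(2 × 40,000 × 396 / 22.8).
= √(31,680,000 / 22.8) = √1,389,473.6842 ≈ 1178.759.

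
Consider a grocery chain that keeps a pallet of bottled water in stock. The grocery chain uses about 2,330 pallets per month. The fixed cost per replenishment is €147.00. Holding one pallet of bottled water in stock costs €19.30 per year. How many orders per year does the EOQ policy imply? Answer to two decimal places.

N ≈ 42.84 orders per year

Annual demand D = 2,330 × 12 = 27,960.
EOQ = √(2DS/H) = √(2 × 27,960 × 147 / 19.3) ≈ 652.62.
Orders per year = D / Q* = 27,960 / 652.62 ≈ 42.842.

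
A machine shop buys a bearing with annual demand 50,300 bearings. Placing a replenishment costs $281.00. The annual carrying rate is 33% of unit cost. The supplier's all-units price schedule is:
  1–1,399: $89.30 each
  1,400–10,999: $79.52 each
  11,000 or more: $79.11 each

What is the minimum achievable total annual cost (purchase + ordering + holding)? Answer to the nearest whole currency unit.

Holding cost per unit per year at price C is H = 0.33·C.
Evaluate total cost at each tier's feasible EOQ or, if the EOQ is below the tier, at the tier's minimum quantity.
EOQ at $89.30 = 979.4 (feasible in tier 1): TC = 50,300×$89.30 + (50,300/979.4)×281 + (979.4/2)×0.33×$89.30 = $4,520,652.56.
EOQ at $79.52 = 1037.9 < 1400, so use break Q=1400: TC = 50,300×$79.52 + (50,300/1400.0)×281 + (1400.0/2)×0.33×$79.52 = $4,028,321.05.
EOQ at $79.11 = 1040.6 < 11000, so use break Q=11000: TC = 50,300×$79.11 + (50,300/11000.0)×281 + (11000.0/2)×0.33×$79.11 = $4,124,102.59.
Lowest total cost among the candidates is at Q = 1400.0.

TC* ≈ $4,028,321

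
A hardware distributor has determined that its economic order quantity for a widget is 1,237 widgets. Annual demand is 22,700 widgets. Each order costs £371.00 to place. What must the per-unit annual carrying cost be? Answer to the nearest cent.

The basic EOQ model gives Q* = √(2DS/H); rearrange for the unknown.
From Q* = √(2DS/H): H = 2DS / Q*² = 2 × 22,700 × 371 / 1,237² = 11.0075.

H ≈ £11.01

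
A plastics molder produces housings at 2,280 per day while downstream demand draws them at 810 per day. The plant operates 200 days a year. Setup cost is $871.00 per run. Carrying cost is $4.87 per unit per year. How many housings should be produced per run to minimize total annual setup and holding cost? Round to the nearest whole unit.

Annual demand D = 810 × 200 = 162,000.
Production build-up factor (1 − d/p) = 1 − 810/2,280 = 0.6447.
Q* = √(2DS / (H(1 − d/p))) = √(2 × 162,000 × 871 / (4.87 × 0.6447)).
= √(282,204,000 / 3.1399) ≈ 9480.382.

Q* ≈ 9,480 housings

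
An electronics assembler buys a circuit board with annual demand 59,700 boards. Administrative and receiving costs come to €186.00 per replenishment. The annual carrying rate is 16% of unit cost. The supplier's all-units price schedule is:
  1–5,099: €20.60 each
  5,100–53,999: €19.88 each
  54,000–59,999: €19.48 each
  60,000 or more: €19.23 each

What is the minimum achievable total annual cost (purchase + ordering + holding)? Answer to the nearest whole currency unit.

TC* ≈ €1,197,124

Holding cost per unit per year at price C is H = 0.16·C.
Candidates are each tier's EOQ (if it falls in that tier) and each price-break quantity.
EOQ at €20.60 = 2595.8 (feasible in tier 1): TC = 59,700×€20.60 + (59,700/2595.8)×186 + (2595.8/2)×0.16×€20.60 = €1,238,375.63.
EOQ at €19.88 = 2642.4 < 5100, so use break Q=5100: TC = 59,700×€19.88 + (59,700/5100.0)×186 + (5100.0/2)×0.16×€19.88 = €1,197,124.33.
EOQ at €19.48 = 2669.3 < 54000, so use break Q=54000: TC = 59,700×€19.48 + (59,700/54000.0)×186 + (54000.0/2)×0.16×€19.48 = €1,247,315.23.
EOQ at €19.23 = 2686.6 < 60000, so use break Q=60000: TC = 59,700×€19.23 + (59,700/60000.0)×186 + (60000.0/2)×0.16×€19.23 = €1,240,520.07.
Lowest total cost among the candidates is at Q = 5100.0.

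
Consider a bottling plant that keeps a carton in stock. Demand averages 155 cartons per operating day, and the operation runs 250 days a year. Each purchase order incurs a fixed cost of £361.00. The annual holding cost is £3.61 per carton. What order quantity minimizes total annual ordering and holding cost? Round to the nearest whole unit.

Q* ≈ 2,784 cartons

Annual demand D = 155 × 250 = 38,750.
EOQ = √(2DS / H) = √(2 × 38,750 × 361 / 3.61).
= √(27,977,500 / 3.61) = √7,750,000 ≈ 2783.882.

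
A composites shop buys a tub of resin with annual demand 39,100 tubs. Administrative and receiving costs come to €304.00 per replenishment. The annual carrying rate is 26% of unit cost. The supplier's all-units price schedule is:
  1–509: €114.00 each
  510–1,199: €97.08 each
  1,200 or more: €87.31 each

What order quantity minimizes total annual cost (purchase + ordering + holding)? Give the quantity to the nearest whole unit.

Q* ≈ 1,200 tubs

Holding cost per unit per year at price C is H = 0.26·C.
Candidates are each tier's EOQ (if it falls in that tier) and each price-break quantity.
Tier 1 (€114.00): EOQ = 895.6 exceeds tier's upper bound 509, so this tier is dominated.
EOQ at €97.08 = 970.5 (feasible in tier 2): TC = 39,100×€97.08 + (39,100/970.5)×304 + (970.5/2)×0.26×€97.08 = €3,820,323.81.
EOQ at €87.31 = 1023.3 < 1200, so use break Q=1200: TC = 39,100×€87.31 + (39,100/1200.0)×304 + (1200.0/2)×0.26×€87.31 = €3,437,346.69.
Lowest total cost is €3,437,346.69 at Q = 1200.0.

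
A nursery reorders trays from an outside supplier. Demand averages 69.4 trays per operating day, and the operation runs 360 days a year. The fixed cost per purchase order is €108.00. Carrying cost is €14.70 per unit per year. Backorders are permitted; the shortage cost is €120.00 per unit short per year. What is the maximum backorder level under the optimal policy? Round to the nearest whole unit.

Annual demand D = 69.4 × 360 = 24,984.
With planned backorders, Q* = √(2DS/H) · √((H+B)/B).
√(2DS/H) = √(2 × 24,984 × 108 / 14.7) = 605.898.
√((H+B)/B) = √((14.7+120)/120) = 1.0595.
Q* ≈ 641.937.
S* = Q* · H/(H+B) = 641.937 × 14.7/134.7 ≈ 70.055.

S* ≈ 70 trays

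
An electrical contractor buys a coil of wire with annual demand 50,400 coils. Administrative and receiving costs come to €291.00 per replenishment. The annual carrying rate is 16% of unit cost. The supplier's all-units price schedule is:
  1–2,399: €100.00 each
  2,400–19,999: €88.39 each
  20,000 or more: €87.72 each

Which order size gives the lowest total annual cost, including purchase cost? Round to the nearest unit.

Q* ≈ 2,400 coils

Holding cost per unit per year at price C is H = 0.16·C.
For each price level, check whether its EOQ is feasible; otherwise the best quantity at that price is the breakpoint.
EOQ at €100.00 = 1354.0 (feasible in tier 1): TC = 50,400×€100.00 + (50,400/1354.0)×291 + (1354.0/2)×0.16×€100.00 = €5,061,663.91.
EOQ at €88.39 = 1440.2 < 2400, so use break Q=2400: TC = 50,400×€88.39 + (50,400/2400.0)×291 + (2400.0/2)×0.16×€88.39 = €4,477,937.88.
EOQ at €87.72 = 1445.7 < 20000, so use break Q=20000: TC = 50,400×€87.72 + (50,400/20000.0)×291 + (20000.0/2)×0.16×€87.72 = €4,562,173.32.
Lowest total cost is €4,477,937.88 at Q = 2400.0.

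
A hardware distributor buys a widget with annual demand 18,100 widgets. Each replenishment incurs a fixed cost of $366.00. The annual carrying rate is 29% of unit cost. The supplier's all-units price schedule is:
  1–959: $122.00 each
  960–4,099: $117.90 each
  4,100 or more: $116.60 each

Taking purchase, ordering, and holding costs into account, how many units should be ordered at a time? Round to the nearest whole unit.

Q* ≈ 960 widgets

Holding cost per unit per year at price C is H = 0.29·C.
Evaluate total cost at each tier's feasible EOQ or, if the EOQ is below the tier, at the tier's minimum quantity.
EOQ at $122.00 = 611.9 (feasible in tier 1): TC = 18,100×$122.00 + (18,100/611.9)×366 + (611.9/2)×0.29×$122.00 = $2,229,850.79.
EOQ at $117.90 = 622.5 < 960, so use break Q=960: TC = 18,100×$117.90 + (18,100/960.0)×366 + (960.0/2)×0.29×$117.90 = $2,157,302.31.
EOQ at $116.60 = 626.0 < 4100, so use break Q=4100: TC = 18,100×$116.60 + (18,100/4100.0)×366 + (4100.0/2)×0.29×$116.60 = $2,181,394.46.
Lowest total cost is $2,157,302.31 at Q = 960.0.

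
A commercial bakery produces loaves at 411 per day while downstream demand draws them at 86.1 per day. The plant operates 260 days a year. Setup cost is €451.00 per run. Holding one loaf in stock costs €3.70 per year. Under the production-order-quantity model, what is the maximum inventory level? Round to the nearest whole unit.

I_max ≈ 2,077 loaves

Annual demand D = 86.1 × 260 = 22,386.
Production build-up factor (1 − d/p) = 1 − 86.1/411 = 0.7905.
Q* = √(2DS / (H(1 − d/p))) = √(2 × 22,386 × 451 / (3.7 × 0.7905)).
= √(20,192,172 / 2.9249) ≈ 2627.464.
Maximum inventory = Q*(1 − d/p) = 2627.464 × 0.7905 ≈ 2077.039.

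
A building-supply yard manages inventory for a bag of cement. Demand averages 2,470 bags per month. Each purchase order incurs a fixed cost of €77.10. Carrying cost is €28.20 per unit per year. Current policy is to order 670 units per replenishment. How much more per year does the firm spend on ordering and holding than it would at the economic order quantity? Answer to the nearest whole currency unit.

Annual demand D = 2,470 × 12 = 29,640.
EOQ = √(2DS/H) = √(2 × 29,640 × 77.1 / 28.2) ≈ 402.58.
Cost at Q* = (D/Q*)S + (Q*/2)H = √(2DSH) ≈ €11,352.87.
Cost at Q = 670: (29,640/670)×77.1 + (670/2)×28.2 = €3,410.81 + €9,447.00 = €12,857.81.
Excess = €12,857.81 − €11,352.87 = €1,504.94.

Extra cost ≈ €1,505 per year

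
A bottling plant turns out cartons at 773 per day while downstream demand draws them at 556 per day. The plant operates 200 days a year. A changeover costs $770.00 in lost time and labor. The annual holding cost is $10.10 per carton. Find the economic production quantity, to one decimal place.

Q* ≈ 7,771.6 cartons

Annual demand D = 556 × 200 = 111,200.
Production build-up factor (1 − d/p) = 1 − 556/773 = 0.2807.
Q* = √(2DS / (H(1 − d/p))) = √(2 × 111,200 × 770 / (10.1 × 0.2807)).
= √(171,248,000 / 2.8353) ≈ 7771.627.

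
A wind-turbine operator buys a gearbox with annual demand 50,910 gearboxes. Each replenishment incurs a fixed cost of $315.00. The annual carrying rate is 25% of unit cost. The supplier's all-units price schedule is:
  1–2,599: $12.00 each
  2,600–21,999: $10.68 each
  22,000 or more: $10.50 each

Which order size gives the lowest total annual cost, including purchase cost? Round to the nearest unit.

Q* ≈ 3,466 gearboxes

Holding cost per unit per year at price C is H = 0.25·C.
For each price level, check whether its EOQ is feasible; otherwise the best quantity at that price is the breakpoint.
Tier 1 ($12.00): EOQ = 3269.7 exceeds tier's upper bound 2599, so this tier is dominated.
EOQ at $10.68 = 3465.9 (feasible in tier 2): TC = 50,910×$10.68 + (50,910/3465.9)×315 + (3465.9/2)×0.25×$10.68 = $552,972.76.
EOQ at $10.50 = 3495.5 < 22000, so use break Q=22000: TC = 50,910×$10.50 + (50,910/22000.0)×315 + (22000.0/2)×0.25×$10.50 = $564,158.94.
Lowest total cost is $552,972.76 at Q = 3465.9.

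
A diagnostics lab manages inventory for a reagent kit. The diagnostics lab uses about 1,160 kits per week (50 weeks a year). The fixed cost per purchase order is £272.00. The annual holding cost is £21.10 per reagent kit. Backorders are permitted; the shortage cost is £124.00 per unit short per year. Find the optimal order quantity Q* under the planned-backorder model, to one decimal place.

Q* ≈ 1,322.8 kits

Annual demand D = 1,160 × 50 = 58,000.
With planned backorders, Q* = √(2DS/H) · √((H+B)/B).
√(2DS/H) = √(2 × 58,000 × 272 / 21.1) = 1222.847.
√((H+B)/B) = √((21.1+124)/124) = 1.0817.
Q* ≈ 1322.803.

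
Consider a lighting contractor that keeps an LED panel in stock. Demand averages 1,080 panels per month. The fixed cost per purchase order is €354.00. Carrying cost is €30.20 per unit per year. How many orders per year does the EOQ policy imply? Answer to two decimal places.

Annual demand D = 1,080 × 12 = 12,960.
EOQ = √(2DS/H) = √(2 × 12,960 × 354 / 30.2) ≈ 551.21.
Orders per year = D / Q* = 12,960 / 551.21 ≈ 23.512.

N ≈ 23.51 orders per year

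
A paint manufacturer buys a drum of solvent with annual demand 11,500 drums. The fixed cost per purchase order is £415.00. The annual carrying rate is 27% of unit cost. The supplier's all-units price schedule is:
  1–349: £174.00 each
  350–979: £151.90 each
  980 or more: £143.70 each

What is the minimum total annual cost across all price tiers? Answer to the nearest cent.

TC* ≈ £1,676,431.41

Holding cost per unit per year at price C is H = 0.27·C.
Evaluate total cost at each tier's feasible EOQ or, if the EOQ is below the tier, at the tier's minimum quantity.
Tier 1 (£174.00): EOQ = 450.7 exceeds tier's upper bound 349, so this tier is dominated.
EOQ at £151.90 = 482.4 (feasible in tier 2): TC = 11,500×£151.90 + (11,500/482.4)×415 + (482.4/2)×0.27×£151.90 = £1,766,635.58.
EOQ at £143.70 = 496.0 < 980, so use break Q=980: TC = 11,500×£143.70 + (11,500/980.0)×415 + (980.0/2)×0.27×£143.70 = £1,676,431.41.
Lowest total cost among the candidates is at Q = 980.0.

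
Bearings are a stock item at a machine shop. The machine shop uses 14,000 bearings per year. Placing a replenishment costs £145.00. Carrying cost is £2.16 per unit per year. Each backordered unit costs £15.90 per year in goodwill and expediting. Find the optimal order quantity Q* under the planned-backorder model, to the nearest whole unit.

With planned backorders, Q* = √(2DS/H) · √((H+B)/B).
√(2DS/H) = √(2 × 14,000 × 145 / 2.16) = 1370.996.
√((H+B)/B) = √((2.16+15.9)/15.9) = 1.0658.
Q* ≈ 1461.156.

Q* ≈ 1,461 bearings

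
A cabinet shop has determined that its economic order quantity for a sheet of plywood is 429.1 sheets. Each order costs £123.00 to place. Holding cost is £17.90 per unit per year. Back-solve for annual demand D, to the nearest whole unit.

Squaring Q* = √(2DS/H) gives Q*² = 2DS/H.
From Q* = √(2DS/H): D = Q*²H / (2S) = 429.1² × 17.9 / (2 × 123) = 13397.845.

D ≈ 13,398 sheets per year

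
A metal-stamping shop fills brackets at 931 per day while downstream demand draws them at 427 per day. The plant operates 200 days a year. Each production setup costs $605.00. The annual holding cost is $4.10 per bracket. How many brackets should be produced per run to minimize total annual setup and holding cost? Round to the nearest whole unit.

Q* ≈ 6,823 brackets

Annual demand D = 427 × 200 = 85,400.
Production build-up factor (1 − d/p) = 1 − 427/931 = 0.5414.
Q* = √(2DS / (H(1 − d/p))) = √(2 × 85,400 × 605 / (4.1 × 0.5414)).
= √(103,334,000 / 2.2195) ≈ 6823.218.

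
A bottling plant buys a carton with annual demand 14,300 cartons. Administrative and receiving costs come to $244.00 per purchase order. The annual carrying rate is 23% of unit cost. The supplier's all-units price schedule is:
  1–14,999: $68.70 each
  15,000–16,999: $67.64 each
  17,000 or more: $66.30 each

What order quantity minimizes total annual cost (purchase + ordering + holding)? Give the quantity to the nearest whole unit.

Q* ≈ 665 cartons

Holding cost per unit per year at price C is H = 0.23·C.
Candidates are each tier's EOQ (if it falls in that tier) and each price-break quantity.
EOQ at $68.70 = 664.6 (feasible in tier 1): TC = 14,300×$68.70 + (14,300/664.6)×244 + (664.6/2)×0.23×$68.70 = $992,910.75.
EOQ at $67.64 = 669.7 < 15000, so use break Q=15000: TC = 14,300×$67.64 + (14,300/15000.0)×244 + (15000.0/2)×0.23×$67.64 = $1,084,163.61.
EOQ at $66.30 = 676.5 < 17000, so use break Q=17000: TC = 14,300×$66.30 + (14,300/17000.0)×244 + (17000.0/2)×0.23×$66.30 = $1,077,911.75.
Lowest total cost is $992,910.75 at Q = 664.6.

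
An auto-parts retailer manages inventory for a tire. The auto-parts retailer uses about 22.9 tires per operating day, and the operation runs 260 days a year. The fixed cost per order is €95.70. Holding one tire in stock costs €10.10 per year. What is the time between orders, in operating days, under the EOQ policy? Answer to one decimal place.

T ≈ 14.7 days

Annual demand D = 22.9 × 260 = 5,954.
Q* = √(2DS/H) = √(2 × 5,954 × 95.7 / 10.1) ≈ 335.90.
Cycle time = Q*/D × 260 = 335.90 / 5,954 × 260 ≈ 14.668 days.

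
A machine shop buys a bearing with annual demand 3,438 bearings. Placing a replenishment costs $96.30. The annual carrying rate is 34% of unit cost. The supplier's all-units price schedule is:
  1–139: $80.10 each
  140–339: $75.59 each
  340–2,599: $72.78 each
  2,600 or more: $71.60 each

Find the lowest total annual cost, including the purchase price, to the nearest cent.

TC* ≈ $255,398.09

Holding cost per unit per year at price C is H = 0.34·C.
For each price level, check whether its EOQ is feasible; otherwise the best quantity at that price is the breakpoint.
Tier 1 ($80.10): EOQ = 155.9 exceeds tier's upper bound 139, so this tier is dominated.
EOQ at $75.59 = 160.5 (feasible in tier 2): TC = 3,438×$75.59 + (3,438/160.5)×96.3 + (160.5/2)×0.34×$75.59 = $264,003.69.
EOQ at $72.78 = 163.6 < 340, so use break Q=340: TC = 3,438×$72.78 + (3,438/340.0)×96.3 + (340.0/2)×0.34×$72.78 = $255,398.09.
EOQ at $71.60 = 164.9 < 2600, so use break Q=2600: TC = 3,438×$71.60 + (3,438/2600.0)×96.3 + (2600.0/2)×0.34×$71.60 = $277,935.34.
Lowest total cost among the candidates is at Q = 340.0.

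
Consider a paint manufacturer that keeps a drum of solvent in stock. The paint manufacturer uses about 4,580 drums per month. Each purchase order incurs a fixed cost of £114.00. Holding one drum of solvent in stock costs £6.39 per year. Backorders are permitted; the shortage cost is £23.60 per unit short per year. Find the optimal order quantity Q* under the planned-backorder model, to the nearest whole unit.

Annual demand D = 4,580 × 12 = 54,960.
With planned backorders, Q* = √(2DS/H) · √((H+B)/B).
√(2DS/H) = √(2 × 54,960 × 114 / 6.39) = 1400.362.
√((H+B)/B) = √((6.39+23.6)/23.6) = 1.1273.
Q* ≈ 1578.602.

Q* ≈ 1,579 drums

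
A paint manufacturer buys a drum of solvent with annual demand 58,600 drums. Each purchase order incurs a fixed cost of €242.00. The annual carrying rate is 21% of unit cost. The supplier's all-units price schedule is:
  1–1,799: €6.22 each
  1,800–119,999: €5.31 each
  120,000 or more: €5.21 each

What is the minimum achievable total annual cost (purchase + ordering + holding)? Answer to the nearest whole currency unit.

TC* ≈ €316,790

Holding cost per unit per year at price C is H = 0.21·C.
Evaluate total cost at each tier's feasible EOQ or, if the EOQ is below the tier, at the tier's minimum quantity.
Tier 1 (€6.22): EOQ = 4659.8 exceeds tier's upper bound 1799, so this tier is dominated.
EOQ at €5.31 = 5043.3 (feasible in tier 2): TC = 58,600×€5.31 + (58,600/5043.3)×242 + (5043.3/2)×0.21×€5.31 = €316,789.78.
EOQ at €5.21 = 5091.5 < 120000, so use break Q=120000: TC = 58,600×€5.21 + (58,600/120000.0)×242 + (120000.0/2)×0.21×€5.21 = €371,070.18.
Lowest total cost among the candidates is at Q = 5043.3.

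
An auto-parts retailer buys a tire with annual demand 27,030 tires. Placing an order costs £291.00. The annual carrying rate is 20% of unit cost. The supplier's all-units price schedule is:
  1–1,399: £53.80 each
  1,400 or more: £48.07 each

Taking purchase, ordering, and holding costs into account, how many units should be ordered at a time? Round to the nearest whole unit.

Holding cost per unit per year at price C is H = 0.20·C.
Evaluate total cost at each tier's feasible EOQ or, if the EOQ is below the tier, at the tier's minimum quantity.
EOQ at £53.80 = 1209.1 (feasible in tier 1): TC = 27,030×£53.80 + (27,030/1209.1)×291 + (1209.1/2)×0.20×£53.80 = £1,467,224.40.
EOQ at £48.07 = 1279.2 < 1400, so use break Q=1400: TC = 27,030×£48.07 + (27,030/1400.0)×291 + (1400.0/2)×0.20×£48.07 = £1,311,680.28.
Lowest total cost is £1,311,680.28 at Q = 1400.0.

Q* ≈ 1,400 tires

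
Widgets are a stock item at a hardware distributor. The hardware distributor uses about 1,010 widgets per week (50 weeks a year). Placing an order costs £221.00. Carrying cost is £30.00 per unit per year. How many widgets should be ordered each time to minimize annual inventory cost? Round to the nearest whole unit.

Q* ≈ 863 widgets

Annual demand D = 1,010 × 50 = 50,500.
EOQ = √(2DS / H) = √(2 × 50,500 × 221 / 30).
= √(22,321,000 / 30) = √744,033.3333 ≈ 862.574.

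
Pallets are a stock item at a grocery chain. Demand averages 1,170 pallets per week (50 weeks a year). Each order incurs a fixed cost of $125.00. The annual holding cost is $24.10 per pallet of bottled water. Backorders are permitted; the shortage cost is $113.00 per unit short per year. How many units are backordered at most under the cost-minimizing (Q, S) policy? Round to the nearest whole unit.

S* ≈ 151 pallets

Annual demand D = 1,170 × 50 = 58,500.
With planned backorders, Q* = √(2DS/H) · √((H+B)/B).
√(2DS/H) = √(2 × 58,500 × 125 / 24.1) = 779.004.
√((H+B)/B) = √((24.1+113)/113) = 1.1015.
Q* ≈ 858.062.
S* = Q* · H/(H+B) = 858.062 × 24.1/137.1 ≈ 150.834.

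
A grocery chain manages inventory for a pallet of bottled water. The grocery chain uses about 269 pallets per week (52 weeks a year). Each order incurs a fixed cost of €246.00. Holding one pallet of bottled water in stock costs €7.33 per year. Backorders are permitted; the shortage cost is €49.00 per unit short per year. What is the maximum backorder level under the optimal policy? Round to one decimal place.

S* ≈ 135.2 pallets

Annual demand D = 269 × 52 = 13,988.
With planned backorders, Q* = √(2DS/H) · √((H+B)/B).
√(2DS/H) = √(2 × 13,988 × 246 / 7.33) = 968.966.
√((H+B)/B) = √((7.33+49)/49) = 1.0722.
Q* ≈ 1038.915.
S* = Q* · H/(H+B) = 1038.915 × 7.33/56.33 ≈ 135.190.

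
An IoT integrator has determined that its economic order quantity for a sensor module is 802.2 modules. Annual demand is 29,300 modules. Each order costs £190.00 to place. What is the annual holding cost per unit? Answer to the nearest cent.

H ≈ £17.30

Squaring Q* = √(2DS/H) gives Q*² = 2DS/H.
From Q* = √(2DS/H): H = 2DS / Q*² = 2 × 29,300 × 190 / 802.2² = 17.3016.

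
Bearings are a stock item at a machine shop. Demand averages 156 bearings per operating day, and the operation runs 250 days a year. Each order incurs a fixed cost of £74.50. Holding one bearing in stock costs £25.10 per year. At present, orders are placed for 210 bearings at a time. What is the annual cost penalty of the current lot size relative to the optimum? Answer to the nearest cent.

Annual demand D = 156 × 250 = 39,000.
EOQ = √(2DS/H) = √(2 × 39,000 × 74.5 / 25.1) ≈ 481.16.
Cost at Q* = (D/Q*)S + (Q*/2)H = √(2DSH) ≈ £12,077.09.
Cost at Q = 210: (39,000/210)×74.5 + (210/2)×25.1 = £13,835.71 + £2,635.50 = £16,471.21.
Excess = £16,471.21 − £12,077.09 = £4,394.12.

Extra cost ≈ £4,394.12 per year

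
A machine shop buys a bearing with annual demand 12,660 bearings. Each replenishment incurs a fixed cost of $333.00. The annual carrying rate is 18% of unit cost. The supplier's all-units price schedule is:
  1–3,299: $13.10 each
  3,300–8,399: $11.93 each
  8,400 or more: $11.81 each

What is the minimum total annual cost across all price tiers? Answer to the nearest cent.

TC* ≈ $155,854.52

Holding cost per unit per year at price C is H = 0.18·C.
Evaluate total cost at each tier's feasible EOQ or, if the EOQ is below the tier, at the tier's minimum quantity.
EOQ at $13.10 = 1891.0 (feasible in tier 1): TC = 12,660×$13.10 + (12,660/1891.0)×333 + (1891.0/2)×0.18×$13.10 = $170,304.88.
EOQ at $11.93 = 1981.5 < 3300, so use break Q=3300: TC = 12,660×$11.93 + (12,660/3300.0)×333 + (3300.0/2)×0.18×$11.93 = $155,854.52.
EOQ at $11.81 = 1991.6 < 8400, so use break Q=8400: TC = 12,660×$11.81 + (12,660/8400.0)×333 + (8400.0/2)×0.18×$11.81 = $158,944.84.
Lowest total cost among the candidates is at Q = 3300.0.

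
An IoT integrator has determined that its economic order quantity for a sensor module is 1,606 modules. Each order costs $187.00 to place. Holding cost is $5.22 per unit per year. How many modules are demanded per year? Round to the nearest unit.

D ≈ 35,999 modules per year

Squaring Q* = √(2DS/H) gives Q*² = 2DS/H.
From Q* = √(2DS/H): D = Q*²H / (2S) = 1,606² × 5.22 / (2 × 187) = 35998.962.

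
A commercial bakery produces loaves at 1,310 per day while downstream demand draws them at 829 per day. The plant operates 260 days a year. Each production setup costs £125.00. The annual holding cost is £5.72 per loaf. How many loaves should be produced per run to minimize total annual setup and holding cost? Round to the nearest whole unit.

Q* ≈ 5,065 loaves

Annual demand D = 829 × 260 = 215,540.
Production build-up factor (1 − d/p) = 1 − 829/1,310 = 0.3672.
Q* = √(2DS / (H(1 − d/p))) = √(2 × 215,540 × 125 / (5.72 × 0.3672)).
= √(53,885,000 / 2.1002) ≈ 5065.228.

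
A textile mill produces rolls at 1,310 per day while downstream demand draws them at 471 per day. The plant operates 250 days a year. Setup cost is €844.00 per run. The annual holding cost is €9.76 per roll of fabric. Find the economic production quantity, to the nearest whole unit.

Q* ≈ 5,639 rolls

Annual demand D = 471 × 250 = 117,750.
Production build-up factor (1 − d/p) = 1 − 471/1,310 = 0.6405.
Q* = √(2DS / (H(1 − d/p))) = √(2 × 117,750 × 844 / (9.76 × 0.6405)).
= √(198,762,000 / 6.2509) ≈ 5638.927.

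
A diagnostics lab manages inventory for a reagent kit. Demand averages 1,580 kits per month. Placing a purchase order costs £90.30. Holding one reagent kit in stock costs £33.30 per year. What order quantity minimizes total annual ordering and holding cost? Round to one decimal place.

Q* ≈ 320.7 kits

Annual demand D = 1,580 × 12 = 18,960.
EOQ = √(2DS / H) = √(2 × 18,960 × 90.3 / 33.3).
= √(3,424,176 / 33.3) = √102,828.1081 ≈ 320.668.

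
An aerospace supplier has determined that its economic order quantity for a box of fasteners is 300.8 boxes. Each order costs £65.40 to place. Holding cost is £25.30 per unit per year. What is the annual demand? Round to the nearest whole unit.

The basic EOQ model gives Q* = √(2DS/H); rearrange for the unknown.
From Q* = √(2DS/H): D = Q*²H / (2S) = 300.8² × 25.3 / (2 × 65.4) = 17501.225.

D ≈ 17,501 boxes per year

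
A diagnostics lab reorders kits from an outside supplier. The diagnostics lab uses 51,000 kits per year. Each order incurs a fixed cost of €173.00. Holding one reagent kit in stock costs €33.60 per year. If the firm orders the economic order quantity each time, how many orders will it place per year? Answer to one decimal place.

Q* = √(2DS/H) = √(2 × 51,000 × 173 / 33.6) ≈ 724.69.
Orders per year = D / Q* = 51,000 / 724.69 ≈ 70.375.

N ≈ 70.4 orders per year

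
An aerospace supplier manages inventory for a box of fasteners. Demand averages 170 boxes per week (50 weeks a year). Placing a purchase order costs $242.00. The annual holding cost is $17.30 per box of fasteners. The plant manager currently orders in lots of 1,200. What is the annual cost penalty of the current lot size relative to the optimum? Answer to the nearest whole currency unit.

Annual demand D = 170 × 50 = 8,500.
EOQ = √(2DS/H) = √(2 × 8,500 × 242 / 17.3) ≈ 487.65.
Cost at Q* = (D/Q*)S + (Q*/2)H = √(2DSH) ≈ $8,436.36.
Cost at Q = 1,200: (8,500/1,200)×242 + (1,200/2)×17.3 = $1,714.17 + $10,380.00 = $12,094.17.
Excess = $12,094.17 − $8,436.36 = $3,657.80.

Extra cost ≈ $3,658 per year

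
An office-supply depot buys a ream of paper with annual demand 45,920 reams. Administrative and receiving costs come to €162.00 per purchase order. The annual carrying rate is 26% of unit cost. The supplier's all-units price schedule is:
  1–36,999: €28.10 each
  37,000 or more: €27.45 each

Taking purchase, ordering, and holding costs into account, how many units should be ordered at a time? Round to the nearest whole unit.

Q* ≈ 1,427 reams

Holding cost per unit per year at price C is H = 0.26·C.
Evaluate total cost at each tier's feasible EOQ or, if the EOQ is below the tier, at the tier's minimum quantity.
EOQ at €28.10 = 1427.0 (feasible in tier 1): TC = 45,920×€28.10 + (45,920/1427.0)×162 + (1427.0/2)×0.26×€28.10 = €1,300,777.89.
EOQ at €27.45 = 1443.8 < 37000, so use break Q=37000: TC = 45,920×€27.45 + (45,920/37000.0)×162 + (37000.0/2)×0.26×€27.45 = €1,392,739.56.
Lowest total cost is €1,300,777.89 at Q = 1427.0.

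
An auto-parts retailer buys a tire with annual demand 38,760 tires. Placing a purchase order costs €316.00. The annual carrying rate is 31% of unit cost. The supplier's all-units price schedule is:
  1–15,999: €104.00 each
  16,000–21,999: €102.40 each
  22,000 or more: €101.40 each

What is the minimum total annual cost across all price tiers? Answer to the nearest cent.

TC* ≈ €4,059,142.69

Holding cost per unit per year at price C is H = 0.31·C.
Candidates are each tier's EOQ (if it falls in that tier) and each price-break quantity.
EOQ at €104.00 = 871.7 (feasible in tier 1): TC = 38,760×€104.00 + (38,760/871.7)×316 + (871.7/2)×0.31×€104.00 = €4,059,142.69.
EOQ at €102.40 = 878.5 < 16000, so use break Q=16000: TC = 38,760×€102.40 + (38,760/16000.0)×316 + (16000.0/2)×0.31×€102.40 = €4,223,741.51.
EOQ at €101.40 = 882.8 < 22000, so use break Q=22000: TC = 38,760×€101.40 + (38,760/22000.0)×316 + (22000.0/2)×0.31×€101.40 = €4,276,594.73.
Lowest total cost among the candidates is at Q = 871.7.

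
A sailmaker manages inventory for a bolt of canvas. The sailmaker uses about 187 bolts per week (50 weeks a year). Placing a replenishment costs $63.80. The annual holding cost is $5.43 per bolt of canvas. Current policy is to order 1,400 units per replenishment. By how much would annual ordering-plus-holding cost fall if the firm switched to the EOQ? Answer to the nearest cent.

Annual demand D = 187 × 50 = 9,350.
EOQ = √(2DS/H) = √(2 × 9,350 × 63.8 / 5.43) ≈ 468.74.
Cost at Q* = (D/Q*)S + (Q*/2)H = √(2DSH) ≈ $2,545.25.
Cost at Q = 1,400: (9,350/1,400)×63.8 + (1,400/2)×5.43 = $426.09 + $3,801.00 = $4,227.09.
Excess = $4,227.09 − $2,545.25 = $1,681.84.

Extra cost ≈ $1,681.84 per year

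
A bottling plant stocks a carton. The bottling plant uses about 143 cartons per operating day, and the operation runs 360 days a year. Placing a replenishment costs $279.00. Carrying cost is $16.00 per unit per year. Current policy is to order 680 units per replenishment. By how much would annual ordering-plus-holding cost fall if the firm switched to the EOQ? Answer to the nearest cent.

Annual demand D = 143 × 360 = 51,480.
EOQ = √(2DS/H) = √(2 × 51,480 × 279 / 16) ≈ 1339.91.
Cost at Q* = (D/Q*)S + (Q*/2)H = √(2DSH) ≈ $21,438.60.
Cost at Q = 680: (51,480/680)×279 + (680/2)×16 = $21,121.94 + $5,440.00 = $26,561.94.
Excess = $26,561.94 − $21,438.60 = $5,123.34.

Extra cost ≈ $5,123.34 per year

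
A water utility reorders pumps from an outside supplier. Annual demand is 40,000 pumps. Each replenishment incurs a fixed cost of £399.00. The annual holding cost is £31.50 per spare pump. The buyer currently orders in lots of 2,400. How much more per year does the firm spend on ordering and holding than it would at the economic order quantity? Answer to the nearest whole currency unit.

Extra cost ≈ £12,741 per year

EOQ = √(2DS/H) = √(2 × 40,000 × 399 / 31.5) ≈ 1006.64.
Cost at Q* = (D/Q*)S + (Q*/2)H = √(2DSH) ≈ £31,709.30.
Cost at Q = 2,400: (40,000/2,400)×399 + (2,400/2)×31.5 = £6,650.00 + £37,800.00 = £44,450.00.
Excess = £44,450.00 − £31,709.30 = £12,740.70.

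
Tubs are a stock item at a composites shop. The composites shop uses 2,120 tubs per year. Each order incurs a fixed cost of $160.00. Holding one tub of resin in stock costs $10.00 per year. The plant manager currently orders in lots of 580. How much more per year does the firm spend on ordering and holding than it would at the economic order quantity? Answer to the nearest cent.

EOQ = √(2DS/H) = √(2 × 2,120 × 160 / 10) ≈ 260.46.
Cost at Q* = (D/Q*)S + (Q*/2)H = √(2DSH) ≈ $2,604.61.
Cost at Q = 580: (2,120/580)×160 + (580/2)×10 = $584.83 + $2,900.00 = $3,484.83.
Excess = $3,484.83 − $2,604.61 = $880.22.

Extra cost ≈ $880.22 per year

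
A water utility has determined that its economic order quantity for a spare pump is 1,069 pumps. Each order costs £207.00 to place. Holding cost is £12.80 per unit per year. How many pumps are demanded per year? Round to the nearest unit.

D ≈ 35,332 pumps per year

Squaring Q* = √(2DS/H) gives Q*² = 2DS/H.
From Q* = √(2DS/H): D = Q*²H / (2S) = 1,069² × 12.8 / (2 × 207) = 35331.741.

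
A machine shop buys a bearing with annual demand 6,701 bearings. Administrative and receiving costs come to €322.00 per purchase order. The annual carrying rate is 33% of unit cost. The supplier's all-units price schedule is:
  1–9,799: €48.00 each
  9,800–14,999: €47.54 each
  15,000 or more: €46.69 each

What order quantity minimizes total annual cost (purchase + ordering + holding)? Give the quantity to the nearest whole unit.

Q* ≈ 522 bearings

Holding cost per unit per year at price C is H = 0.33·C.
Evaluate total cost at each tier's feasible EOQ or, if the EOQ is below the tier, at the tier's minimum quantity.
EOQ at €48.00 = 522.0 (feasible in tier 1): TC = 6,701×€48.00 + (6,701/522.0)×322 + (522.0/2)×0.33×€48.00 = €329,915.81.
EOQ at €47.54 = 524.5 < 9800, so use break Q=9800: TC = 6,701×€47.54 + (6,701/9800.0)×322 + (9800.0/2)×0.33×€47.54 = €395,657.90.
EOQ at €46.69 = 529.2 < 15000, so use break Q=15000: TC = 6,701×€46.69 + (6,701/15000.0)×322 + (15000.0/2)×0.33×€46.69 = €428,571.29.
Lowest total cost is €329,915.81 at Q = 522.0.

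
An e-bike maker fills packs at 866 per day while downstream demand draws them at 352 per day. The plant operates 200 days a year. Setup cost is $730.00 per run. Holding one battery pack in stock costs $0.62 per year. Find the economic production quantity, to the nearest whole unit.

Q* ≈ 16,713 packs

Annual demand D = 352 × 200 = 70,400.
Production build-up factor (1 − d/p) = 1 − 352/866 = 0.5935.
Q* = √(2DS / (H(1 − d/p))) = √(2 × 70,400 × 730 / (0.62 × 0.5935)).
= √(102,784,000 / 0.368) ≈ 16712.611.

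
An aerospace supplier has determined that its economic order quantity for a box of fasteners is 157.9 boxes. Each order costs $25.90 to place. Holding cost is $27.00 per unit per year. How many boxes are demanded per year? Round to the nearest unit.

Squaring Q* = √(2DS/H) gives Q*² = 2DS/H.
From Q* = √(2DS/H): D = Q*²H / (2S) = 157.9² × 27 / (2 × 25.9) = 12995.658.

D ≈ 12,996 boxes per year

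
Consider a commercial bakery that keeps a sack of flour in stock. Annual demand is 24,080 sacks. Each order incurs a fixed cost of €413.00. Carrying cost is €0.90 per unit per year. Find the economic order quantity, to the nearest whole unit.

Q* ≈ 4,701 sacks

EOQ = √(2DS / H) = √(2 × 24,080 × 413 / 0.9).
= √(19,890,080 / 0.9) = √22,100,088.8889 ≈ 4701.073.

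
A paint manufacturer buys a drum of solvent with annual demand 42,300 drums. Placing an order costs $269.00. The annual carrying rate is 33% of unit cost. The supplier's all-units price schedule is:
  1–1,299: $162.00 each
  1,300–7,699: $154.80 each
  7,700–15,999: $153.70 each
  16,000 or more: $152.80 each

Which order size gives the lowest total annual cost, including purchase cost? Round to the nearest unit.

Q* ≈ 1,300 drums

Holding cost per unit per year at price C is H = 0.33·C.
Candidates are each tier's EOQ (if it falls in that tier) and each price-break quantity.
EOQ at $162.00 = 652.4 (feasible in tier 1): TC = 42,300×$162.00 + (42,300/652.4)×269 + (652.4/2)×0.33×$162.00 = $6,887,479.95.
EOQ at $154.80 = 667.5 < 1300, so use break Q=1300: TC = 42,300×$154.80 + (42,300/1300.0)×269 + (1300.0/2)×0.33×$154.80 = $6,589,997.45.
EOQ at $153.70 = 669.8 < 7700, so use break Q=7700: TC = 42,300×$153.70 + (42,300/7700.0)×269 + (7700.0/2)×0.33×$153.70 = $6,698,263.60.
EOQ at $152.80 = 671.8 < 16000, so use break Q=16000: TC = 42,300×$152.80 + (42,300/16000.0)×269 + (16000.0/2)×0.33×$152.80 = $6,867,543.17.
Lowest total cost is $6,589,997.45 at Q = 1300.0.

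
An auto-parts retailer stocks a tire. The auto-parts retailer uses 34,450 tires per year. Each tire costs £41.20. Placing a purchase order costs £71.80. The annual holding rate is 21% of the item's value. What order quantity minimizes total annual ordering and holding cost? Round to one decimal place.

Holding cost H = 0.21 × £41.20 = £8.6520 per unit per year.
EOQ = √(2DS / H) = √(2 × 34,450 × 71.8 / 8.652).
= √(4,947,020 / 8.652) = √571,777.6237 ≈ 756.160.

Q* ≈ 756.2 tires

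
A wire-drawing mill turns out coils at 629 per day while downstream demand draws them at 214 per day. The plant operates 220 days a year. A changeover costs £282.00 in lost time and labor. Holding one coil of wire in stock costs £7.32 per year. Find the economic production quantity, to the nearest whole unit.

Annual demand D = 214 × 220 = 47,080.
Production build-up factor (1 − d/p) = 1 − 214/629 = 0.6598.
Q* = √(2DS / (H(1 − d/p))) = √(2 × 47,080 × 282 / (7.32 × 0.6598)).
= √(26,553,120 / 4.8296) ≈ 2344.788.

Q* ≈ 2,345 coils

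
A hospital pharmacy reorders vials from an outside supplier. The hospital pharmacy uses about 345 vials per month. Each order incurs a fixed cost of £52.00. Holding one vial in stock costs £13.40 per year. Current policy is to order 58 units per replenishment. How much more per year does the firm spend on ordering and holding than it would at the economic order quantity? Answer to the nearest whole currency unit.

Extra cost ≈ £1,698 per year

Annual demand D = 345 × 12 = 4,140.
EOQ = √(2DS/H) = √(2 × 4,140 × 52 / 13.4) ≈ 179.25.
Cost at Q* = (D/Q*)S + (Q*/2)H = √(2DSH) ≈ £2,401.98.
Cost at Q = 58: (4,140/58)×52 + (58/2)×13.4 = £3,711.72 + £388.60 = £4,100.32.
Excess = £4,100.32 − £2,401.98 = £1,698.34.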